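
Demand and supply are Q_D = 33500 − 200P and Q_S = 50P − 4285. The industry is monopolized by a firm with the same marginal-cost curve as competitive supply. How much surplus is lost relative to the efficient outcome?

3717.36

In inverse form: demand P = 167.5 − 0.005Q, supply P = 85.7 + 0.02Q.
Competitive equilibrium: 167.5 − 0.005Q = 85.7 + 0.02Q → Q* = 3272, P* = 151.14.
Marginal revenue: MR = 167.5 − 0.01Q. Set MR = MC: 167.5 − 0.01Q = 85.7 + 0.02Q → Q_m = 2726.66667.
Price P_m = 167.5 − 0.005·2726.66667 = 153.86667; MC(Q_m) = 85.7 + 0.02·2726.66667 = 140.23333.
Competitive Q* = 3272, so ΔQ = 545.33333; wedge = 153.86667 − 140.23333 = 13.63334.
Welfare loss = ½ × 545.33333 × 13.63334 = 3717.36.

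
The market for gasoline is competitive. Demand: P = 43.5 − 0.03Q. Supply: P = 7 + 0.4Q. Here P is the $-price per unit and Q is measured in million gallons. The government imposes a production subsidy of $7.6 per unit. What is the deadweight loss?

Competitive equilibrium: 43.5 − 0.03Q = 7 + 0.4Q → Q* = 84.8837, P* = 40.9535.
The subsidy lowers effective supply by 7.6: P = 0.4Q − 0.6.
New quantity: 43.5 − 0.03Q = 0.4Q − 0.6 → Q' = 102.5581.
Overproduction ΔQ = 102.5581 − 84.8837 = 17.6744; wedge = subsidy = 7.6.
Welfare loss = ½ × 17.6744 × 7.6 = $67.16 million.

$67.16 million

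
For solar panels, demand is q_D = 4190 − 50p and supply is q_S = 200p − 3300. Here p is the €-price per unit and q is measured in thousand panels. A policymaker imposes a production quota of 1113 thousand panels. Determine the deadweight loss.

In inverse form: demand p = 83.8 − 0.02q, supply p = 16.5 + 0.005q.
Competitive equilibrium: 83.8 − 0.02q = 16.5 + 0.005q → q* = 2692, p* = 29.96.
At q = 1113: demand price = 83.8 − 0.02·1113 = 61.54; supply price = 16.5 + 0.005·1113 = 22.065.
Δq = 2692 − 1113 = 1579; wedge = 61.54 − 22.065 = 39.475.
Welfare loss = ½ × 1579 × 39.475 = €31165.51 thousand.

€31165.51 thousand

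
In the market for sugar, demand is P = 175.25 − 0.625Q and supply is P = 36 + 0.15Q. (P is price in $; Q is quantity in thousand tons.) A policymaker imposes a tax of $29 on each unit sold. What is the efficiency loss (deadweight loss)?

Competitive equilibrium: 175.25 − 0.625Q = 36 + 0.15Q → Q* = 179.6774, P* = 62.9516.
With the tax, the buyer price exceeds the seller price by 29: (175.25 − 0.625Q) − (36 + 0.15Q) = 29 → Q' = 142.2581.
ΔQ = 179.6774 − 142.2581 = 37.4193; the wedge equals the tax, 29.
Deadweight loss = ½ × 37.4193 × 29 = $542.58 thousand.

$542.58 thousand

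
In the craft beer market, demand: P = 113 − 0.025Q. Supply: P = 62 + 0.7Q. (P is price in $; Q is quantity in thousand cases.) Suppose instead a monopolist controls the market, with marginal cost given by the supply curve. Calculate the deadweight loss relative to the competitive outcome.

Competitive equilibrium: 113 − 0.025Q = 62 + 0.7Q → Q* = 70.3448, P* = 111.2414.
Marginal revenue: MR = 113 − 0.05Q. Set MR = MC: 113 − 0.05Q = 62 + 0.7Q → Q_m = 68.
Price P_m = 113 − 0.025·68 = 111.3; MC(Q_m) = 62 + 0.7·68 = 109.6.
Competitive Q* = 70.3448, so ΔQ = 2.3448; wedge = 111.3 − 109.6 = 1.7.
Welfare loss = ½ × 2.3448 × 1.7 = $1.99 thousand.

$1.99 thousand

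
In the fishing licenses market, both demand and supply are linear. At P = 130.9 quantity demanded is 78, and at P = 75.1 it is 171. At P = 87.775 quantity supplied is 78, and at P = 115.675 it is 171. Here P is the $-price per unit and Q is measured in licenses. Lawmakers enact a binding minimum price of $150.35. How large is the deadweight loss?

$2904.05

Demand slope = (75.1 − 130.9)/(171 − 78) = −0.6, so P = 177.7 − 0.6Q.
Supply slope = (115.675 − 87.775)/(171 − 78) = 0.3, so P = 64.375 + 0.3Q.
Competitive equilibrium: 177.7 − 0.6Q = 64.375 + 0.3Q → Q* = 125.9167, P* = 102.15.
At the floor P = 150.35, quantity demanded = (177.7 − 150.35)/0.6 = 45.5833.
Sellers' marginal cost at Q' = 45.5833: 64.375 + 0.3·45.5833 = 78.05.
ΔQ = 125.9167 − 45.5833 = 80.3334; wedge = 150.35 − 78.05 = 72.3.
Welfare loss = ½ × 80.3334 × 72.3 = $2904.05.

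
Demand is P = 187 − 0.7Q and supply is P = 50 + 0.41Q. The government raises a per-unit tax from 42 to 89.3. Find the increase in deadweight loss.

Competitive equilibrium: 187 − 0.7Q = 50 + 0.41Q → Q* = 123.4234, P* = 100.6036.
For a per-unit tax t: ΔQ = t/1.11, so DWL = ½·t·(t/1.11) = t²/2.22.
At t = 42: DWL = 794.595. At t = 89.3: DWL = 3592.113.
Increase = 3592.113 − 794.595 = 2797.52.

2797.52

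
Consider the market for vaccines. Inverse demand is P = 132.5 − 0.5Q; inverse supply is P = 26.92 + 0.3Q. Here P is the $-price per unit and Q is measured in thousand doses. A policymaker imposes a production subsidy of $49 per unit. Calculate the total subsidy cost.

Competitive equilibrium: 132.5 − 0.5Q = 26.92 + 0.3Q → Q* = 131.975, P* = 66.5125.
The subsidy lowers effective supply by 49: P = 0.3Q − 22.08.
New quantity: 132.5 − 0.5Q = 0.3Q − 22.08 → Q' = 193.225.
Total subsidy cost = 49 × 193.225 = $9468.025 thousand.

$9468.025 thousand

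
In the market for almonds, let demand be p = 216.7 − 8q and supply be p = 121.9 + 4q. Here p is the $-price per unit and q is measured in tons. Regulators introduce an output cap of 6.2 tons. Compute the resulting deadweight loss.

$17.34

Competitive equilibrium: 216.7 − 8q = 121.9 + 4q → q* = 7.9, p* = 153.5.
At q = 6.2: demand price = 216.7 − 8·6.2 = 167.1; supply price = 121.9 + 4·6.2 = 146.7.
Δq = 7.9 − 6.2 = 1.7; wedge = 167.1 − 146.7 = 20.4.
Deadweight loss = ½ × 1.7 × 20.4 = $17.34.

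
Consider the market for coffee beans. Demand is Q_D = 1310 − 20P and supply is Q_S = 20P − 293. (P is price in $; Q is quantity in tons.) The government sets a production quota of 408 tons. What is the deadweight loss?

$505.01

In inverse form: demand P = 65.5 − 0.05Q, supply P = 14.65 + 0.05Q.
Competitive equilibrium: 65.5 − 0.05Q = 14.65 + 0.05Q → Q* = 508.5, P* = 40.075.
At Q = 408: demand price = 65.5 − 0.05·408 = 45.1; supply price = 14.65 + 0.05·408 = 35.05.
ΔQ = 508.5 − 408 = 100.5; wedge = 45.1 − 35.05 = 10.05.
Welfare loss = ½ × 100.5 × 10.05 = $505.01.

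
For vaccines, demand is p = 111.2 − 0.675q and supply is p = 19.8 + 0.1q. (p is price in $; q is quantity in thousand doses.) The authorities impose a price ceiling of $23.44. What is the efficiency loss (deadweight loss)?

Competitive equilibrium: 111.2 − 0.675q = 19.8 + 0.1q → q* = 117.9355, p* = 31.5935.
At the ceiling p = 23.44, quantity supplied = (23.44 − 19.8)/0.1 = 36.4.
Willingness to pay at q' = 36.4: 111.2 − 0.675·36.4 = 86.63.
Δq = 117.9355 − 36.4 = 81.5355; wedge = 86.63 − 23.44 = 63.19.
Welfare loss = ½ × 81.5355 × 63.19 = $2576.11 thousand.

$2576.11 thousand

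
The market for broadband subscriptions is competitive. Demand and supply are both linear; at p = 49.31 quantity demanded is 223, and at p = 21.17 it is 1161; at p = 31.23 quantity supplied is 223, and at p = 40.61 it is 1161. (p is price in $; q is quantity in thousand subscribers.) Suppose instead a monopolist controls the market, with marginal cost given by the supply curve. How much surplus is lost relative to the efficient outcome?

Demand slope = (21.17 − 49.31)/(1161 − 223) = −0.03, so p = 56 − 0.03q.
Supply slope = (40.61 − 31.23)/(1161 − 223) = 0.01, so p = 29 + 0.01q.
Competitive equilibrium: 56 − 0.03q = 29 + 0.01q → q* = 675, p* = 35.75.
Marginal revenue: MR = 56 − 0.06q. Set MR = MC: 56 − 0.06q = 29 + 0.01q → q_m = 385.71429.
Price p_m = 56 − 0.03·385.71429 = 44.42857; MC(q_m) = 29 + 0.01·385.71429 = 32.85714.
Competitive q* = 675, so Δq = 289.28571; wedge = 44.42857 − 32.85714 = 11.57143.
Deadweight loss = ½ × 289.28571 × 11.57143 = $1673.72 thousand.

$1673.72 thousand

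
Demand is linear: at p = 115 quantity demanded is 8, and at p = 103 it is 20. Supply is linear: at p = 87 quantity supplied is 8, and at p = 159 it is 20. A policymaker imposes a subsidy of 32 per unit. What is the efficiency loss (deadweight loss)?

73.14

Demand slope = (103 − 115)/(20 − 8) = −1, so p = 123 − q.
Supply slope = (159 − 87)/(20 − 8) = 6, so p = 39 + 6q.
Competitive equilibrium: 123 − q = 39 + 6q → q* = 12, p* = 111.
The subsidy lowers effective supply by 32: p = 7 + 6q.
New quantity: 123 − q = 7 + 6q → q' = 16.5714.
Overproduction Δq = 16.5714 − 12 = 4.5714; wedge = subsidy = 32.
Welfare loss = ½ × 4.5714 × 32 = 73.14.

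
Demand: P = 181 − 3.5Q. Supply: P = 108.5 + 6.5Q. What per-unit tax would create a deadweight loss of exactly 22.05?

21

Competitive equilibrium: 181 − 3.5Q = 108.5 + 6.5Q → Q* = 7.25, P* = 155.625.
A tax t gives ΔQ = t/10 and wedge t, so DWL = t²/20.
t²/20 = 22.05 → t² = 441 → t = 21.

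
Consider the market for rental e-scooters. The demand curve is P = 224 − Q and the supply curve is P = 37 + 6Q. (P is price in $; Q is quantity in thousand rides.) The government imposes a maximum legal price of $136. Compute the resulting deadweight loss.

Competitive equilibrium: 224 − Q = 37 + 6Q → Q* = 26.7143, P* = 197.2857.
At the ceiling P = 136, quantity supplied = (136 − 37)/6 = 16.5.
Willingness to pay at Q' = 16.5: 224 − 1·16.5 = 207.5.
ΔQ = 26.7143 − 16.5 = 10.2143; wedge = 207.5 − 136 = 71.5.
Welfare loss = ½ × 10.2143 × 71.5 = $365.16 thousand.

$365.16 thousand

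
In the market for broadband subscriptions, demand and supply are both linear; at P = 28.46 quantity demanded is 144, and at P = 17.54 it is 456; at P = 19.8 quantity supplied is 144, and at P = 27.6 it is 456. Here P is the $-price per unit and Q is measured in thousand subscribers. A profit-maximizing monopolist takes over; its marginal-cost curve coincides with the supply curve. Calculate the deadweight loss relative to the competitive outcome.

Demand slope = (17.54 − 28.46)/(456 − 144) = −0.035, so P = 33.5 − 0.035Q.
Supply slope = (27.6 − 19.8)/(456 − 144) = 0.025, so P = 16.2 + 0.025Q.
Competitive equilibrium: 33.5 − 0.035Q = 16.2 + 0.025Q → Q* = 288.3333, P* = 23.4083.
Marginal revenue: MR = 33.5 − 0.07Q. Set MR = MC: 33.5 − 0.07Q = 16.2 + 0.025Q → Q_m = 182.1053.
Price P_m = 33.5 − 0.035·182.1053 = 27.1263; MC(Q_m) = 16.2 + 0.025·182.1053 = 20.7526.
Competitive Q* = 288.3333, so ΔQ = 106.228; wedge = 27.1263 − 20.7526 = 6.3737.
Welfare loss = ½ × 106.228 × 6.3737 = $338.53 thousand.

$338.53 thousand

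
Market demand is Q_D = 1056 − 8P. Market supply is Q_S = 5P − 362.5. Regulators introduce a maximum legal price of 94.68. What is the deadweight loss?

In inverse form: demand P = 132 − 0.125Q, supply P = 72.5 + 0.2Q.
Competitive equilibrium: 132 − 0.125Q = 72.5 + 0.2Q → Q* = 183.07692, P* = 109.11538.
At the ceiling P = 94.68, quantity supplied = (94.68 − 72.5)/0.2 = 110.9.
Willingness to pay at Q' = 110.9: 132 − 0.125·110.9 = 118.1375.
ΔQ = 183.07692 − 110.9 = 72.17692; wedge = 118.1375 − 94.68 = 23.4575.
DWL = ½ × 72.17692 × 23.4575 = 846.55.

846.55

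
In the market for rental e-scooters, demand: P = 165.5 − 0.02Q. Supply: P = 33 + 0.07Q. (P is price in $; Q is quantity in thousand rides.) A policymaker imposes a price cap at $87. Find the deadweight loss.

Competitive equilibrium: 165.5 − 0.02Q = 33 + 0.07Q → Q* = 1472.22222, P* = 136.05556.
At the ceiling P = 87, quantity supplied = (87 − 33)/0.07 = 771.42857.
Willingness to pay at Q' = 771.42857: 165.5 − 0.02·771.42857 = 150.07143.
ΔQ = 1472.22222 − 771.42857 = 700.79365; wedge = 150.07143 − 87 = 63.07143.
Deadweight loss = ½ × 700.79365 × 63.07143 = $22100.03 thousand.

$22100.03 thousand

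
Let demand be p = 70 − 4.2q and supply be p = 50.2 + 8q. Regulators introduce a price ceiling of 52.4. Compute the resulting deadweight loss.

Competitive equilibrium: 70 − 4.2q = 50.2 + 8q → q* = 1.623, p* = 63.1836.
At the ceiling p = 52.4, quantity supplied = (52.4 − 50.2)/8 = 0.275.
Willingness to pay at q' = 0.275: 70 − 4.2·0.275 = 68.845.
Δq = 1.623 − 0.275 = 1.348; wedge = 68.845 − 52.4 = 16.445.
Welfare loss = ½ × 1.348 × 16.445 = 11.08.

11.08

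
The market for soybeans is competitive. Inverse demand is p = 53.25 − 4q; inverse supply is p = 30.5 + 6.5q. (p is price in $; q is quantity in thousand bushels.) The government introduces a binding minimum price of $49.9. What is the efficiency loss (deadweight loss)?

$9.28 thousand

Competitive equilibrium: 53.25 − 4q = 30.5 + 6.5q → q* = 2.1667, p* = 44.5833.
At the floor p = 49.9, quantity demanded = (53.25 − 49.9)/4 = 0.8375.
Sellers' marginal cost at q' = 0.8375: 30.5 + 6.5·0.8375 = 35.9438.
Δq = 2.1667 − 0.8375 = 1.3292; wedge = 49.9 − 35.9438 = 13.9562.
The triangle = ½ × 1.3292 × 13.9562 = $9.28 thousand.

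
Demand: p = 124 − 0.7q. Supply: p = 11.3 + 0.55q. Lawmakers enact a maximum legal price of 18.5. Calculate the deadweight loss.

3712.28

Competitive equilibrium: 124 − 0.7q = 11.3 + 0.55q → q* = 90.16, p* = 60.888.
At the ceiling p = 18.5, quantity supplied = (18.5 − 11.3)/0.55 = 13.0909.
Willingness to pay at q' = 13.0909: 124 − 0.7·13.0909 = 114.8364.
Δq = 90.16 − 13.0909 = 77.0691; wedge = 114.8364 − 18.5 = 96.3364.
Deadweight loss = ½ × 77.0691 × 96.3364 = 3712.28.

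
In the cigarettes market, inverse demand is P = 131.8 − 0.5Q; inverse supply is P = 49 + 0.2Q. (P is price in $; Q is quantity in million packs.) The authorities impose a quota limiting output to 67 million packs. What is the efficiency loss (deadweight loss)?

Competitive equilibrium: 131.8 − 0.5Q = 49 + 0.2Q → Q* = 118.2857, P* = 72.6571.
At Q = 67: demand price = 131.8 − 0.5·67 = 98.3; supply price = 49 + 0.2·67 = 62.4.
ΔQ = 118.2857 − 67 = 51.2857; wedge = 98.3 − 62.4 = 35.9.
Deadweight loss = ½ × 51.2857 × 35.9 = $920.58 million.

$920.58 million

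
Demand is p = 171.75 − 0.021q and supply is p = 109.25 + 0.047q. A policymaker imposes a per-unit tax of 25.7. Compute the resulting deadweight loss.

Competitive equilibrium: 171.75 − 0.021q = 109.25 + 0.047q → q* = 919.1176, p* = 152.4485.
With the tax, the buyer price exceeds the seller price by 25.7: (171.75 − 0.021q) − (109.25 + 0.047q) = 25.7 → q' = 541.1765.
Δq = 919.1176 − 541.1765 = 377.9411; the wedge equals the tax, 25.7.
Deadweight loss = ½ × 377.9411 × 25.7 = 4856.54.

4856.54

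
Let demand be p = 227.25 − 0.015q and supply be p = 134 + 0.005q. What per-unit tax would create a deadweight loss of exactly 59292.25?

Competitive equilibrium: 227.25 − 0.015q = 134 + 0.005q → q* = 4662.5, p* = 157.3125.
A tax t gives Δq = t/0.02 and wedge t, so DWL = t²/0.04.
t²/0.04 = 59292.25 → t² = 2371.69 → t = 48.7.

48.7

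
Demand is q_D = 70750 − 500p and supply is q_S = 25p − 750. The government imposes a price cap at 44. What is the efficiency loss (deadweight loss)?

In inverse form: demand p = 141.5 − 0.002q, supply p = 30 + 0.04q.
Competitive equilibrium: 141.5 − 0.002q = 30 + 0.04q → q* = 2654.7619, p* = 136.1905.
At the ceiling p = 44, quantity supplied = (44 − 30)/0.04 = 350.
Willingness to pay at q' = 350: 141.5 − 0.002·350 = 140.8.
Δq = 2654.7619 − 350 = 2304.7619; wedge = 140.8 − 44 = 96.8.
Deadweight loss = ½ × 2304.7619 × 96.8 = 111550.48.

111550.48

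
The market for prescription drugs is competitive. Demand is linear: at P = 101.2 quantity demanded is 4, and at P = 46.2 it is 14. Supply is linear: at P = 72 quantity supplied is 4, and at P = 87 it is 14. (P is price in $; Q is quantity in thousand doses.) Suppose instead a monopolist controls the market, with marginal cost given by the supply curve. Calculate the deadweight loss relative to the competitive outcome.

Demand slope = (46.2 − 101.2)/(14 − 4) = −5.5, so P = 123.2 − 5.5Q.
Supply slope = (87 − 72)/(14 − 4) = 1.5, so P = 66 + 1.5Q.
Competitive equilibrium: 123.2 − 5.5Q = 66 + 1.5Q → Q* = 8.1714, P* = 78.2571.
Marginal revenue: MR = 123.2 − 11Q. Set MR = MC: 123.2 − 11Q = 66 + 1.5Q → Q_m = 4.576.
Price P_m = 123.2 − 5.5·4.576 = 98.032; MC(Q_m) = 66 + 1.5·4.576 = 72.864.
Competitive Q* = 8.1714, so ΔQ = 3.5954; wedge = 98.032 − 72.864 = 25.168.
Welfare loss = ½ × 3.5954 × 25.168 = $45.24 thousand.

$45.24 thousand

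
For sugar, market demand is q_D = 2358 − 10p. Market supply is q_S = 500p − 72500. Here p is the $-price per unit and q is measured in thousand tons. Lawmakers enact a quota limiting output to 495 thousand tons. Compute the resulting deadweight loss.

In inverse form: demand p = 235.8 − 0.1q, supply p = 145 + 0.002q.
Competitive equilibrium: 235.8 − 0.1q = 145 + 0.002q → q* = 890.1961, p* = 146.7804.
At q = 495: demand price = 235.8 − 0.1·495 = 186.3; supply price = 145 + 0.002·495 = 145.99.
Δq = 890.1961 − 495 = 395.1961; wedge = 186.3 − 145.99 = 40.31.
The triangle = ½ × 395.1961 × 40.31 = $7965.18 thousand.

$7965.18 thousand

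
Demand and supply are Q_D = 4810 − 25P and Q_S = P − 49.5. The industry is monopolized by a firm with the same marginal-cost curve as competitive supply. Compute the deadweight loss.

In inverse form: demand P = 192.4 − 0.04Q, supply P = 49.5 + Q.
Competitive equilibrium: 192.4 − 0.04Q = 49.5 + Q → Q* = 137.4038, P* = 186.9038.
Marginal revenue: MR = 192.4 − 0.08Q. Set MR = MC: 192.4 − 0.08Q = 49.5 + Q → Q_m = 132.3148.
Price P_m = 192.4 − 0.04·132.3148 = 187.1074; MC(Q_m) = 49.5 + 1·132.3148 = 181.8148.
Competitive Q* = 137.4038, so ΔQ = 5.089; wedge = 187.1074 − 181.8148 = 5.2926.
Deadweight loss = ½ × 5.089 × 5.2926 = 13.47.

13.47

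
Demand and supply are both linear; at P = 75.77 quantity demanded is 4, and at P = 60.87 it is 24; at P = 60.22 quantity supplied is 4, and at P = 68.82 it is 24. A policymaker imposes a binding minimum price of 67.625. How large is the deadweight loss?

Demand slope = (60.87 − 75.77)/(24 − 4) = −0.745, so P = 78.75 − 0.745Q.
Supply slope = (68.82 − 60.22)/(24 − 4) = 0.43, so P = 58.5 + 0.43Q.
Competitive equilibrium: 78.75 − 0.745Q = 58.5 + 0.43Q → Q* = 17.234, P* = 65.9106.
At the floor P = 67.625, quantity demanded = (78.75 − 67.625)/0.745 = 14.9329.
Sellers' marginal cost at Q' = 14.9329: 58.5 + 0.43·14.9329 = 64.9211.
ΔQ = 17.234 − 14.9329 = 2.3011; wedge = 67.625 − 64.9211 = 2.7039.
DWL = ½ × 2.3011 × 2.7039 = 3.11.

3.11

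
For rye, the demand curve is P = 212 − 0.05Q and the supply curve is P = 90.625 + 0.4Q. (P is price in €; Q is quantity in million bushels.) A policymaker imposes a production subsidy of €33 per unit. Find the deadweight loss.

€1210 million

Competitive equilibrium: 212 − 0.05Q = 90.625 + 0.4Q → Q* = 269.7222, P* = 198.5139.
The subsidy lowers effective supply by 33: P = 57.625 + 0.4Q.
New quantity: 212 − 0.05Q = 57.625 + 0.4Q → Q' = 343.0556.
Overproduction ΔQ = 343.0556 − 269.7222 = 73.3334; wedge = subsidy = 33.
The triangle = ½ × 73.3334 × 33 = €1210 million.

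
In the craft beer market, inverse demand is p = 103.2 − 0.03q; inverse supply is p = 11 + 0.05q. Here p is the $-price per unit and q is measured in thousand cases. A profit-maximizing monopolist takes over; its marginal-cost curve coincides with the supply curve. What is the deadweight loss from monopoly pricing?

$3951.84 thousand

Competitive equilibrium: 103.2 − 0.03q = 11 + 0.05q → q* = 1152.5, p* = 68.625.
Marginal revenue: MR = 103.2 − 0.06q. Set MR = MC: 103.2 − 0.06q = 11 + 0.05q → q_m = 838.18182.
Price p_m = 103.2 − 0.03·838.18182 = 78.05455; MC(q_m) = 11 + 0.05·838.18182 = 52.90909.
Competitive q* = 1152.5, so Δq = 314.31818; wedge = 78.05455 − 52.90909 = 25.14546.
Welfare loss = ½ × 314.31818 × 25.14546 = $3951.84 thousand.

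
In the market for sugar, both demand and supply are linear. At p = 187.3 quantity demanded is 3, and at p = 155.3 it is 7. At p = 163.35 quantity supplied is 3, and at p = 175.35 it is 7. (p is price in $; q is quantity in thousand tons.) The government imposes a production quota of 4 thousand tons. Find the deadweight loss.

$7.62 thousand

Demand slope = (155.3 − 187.3)/(7 − 3) = −8, so p = 211.3 − 8q.
Supply slope = (175.35 − 163.35)/(7 − 3) = 3, so p = 154.35 + 3q.
Competitive equilibrium: 211.3 − 8q = 154.35 + 3q → q* = 5.1773, p* = 169.8818.
At q = 4: demand price = 211.3 − 8·4 = 179.3; supply price = 154.35 + 3·4 = 166.35.
Δq = 5.1773 − 4 = 1.1773; wedge = 179.3 − 166.35 = 12.95.
DWL = ½ × 1.1773 × 12.95 = $7.62 thousand.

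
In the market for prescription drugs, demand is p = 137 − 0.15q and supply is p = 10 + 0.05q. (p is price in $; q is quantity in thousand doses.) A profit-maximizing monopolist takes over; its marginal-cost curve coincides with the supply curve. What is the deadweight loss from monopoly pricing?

$7406.17 thousand

Competitive equilibrium: 137 − 0.15q = 10 + 0.05q → q* = 635, p* = 41.75.
Marginal revenue: MR = 137 − 0.3q. Set MR = MC: 137 − 0.3q = 10 + 0.05q → q_m = 362.85714.
Price p_m = 137 − 0.15·362.85714 = 82.57143; MC(q_m) = 10 + 0.05·362.85714 = 28.14286.
Competitive q* = 635, so Δq = 272.14286; wedge = 82.57143 − 28.14286 = 54.42857.
DWL = ½ × 272.14286 × 54.42857 = $7406.17 thousand.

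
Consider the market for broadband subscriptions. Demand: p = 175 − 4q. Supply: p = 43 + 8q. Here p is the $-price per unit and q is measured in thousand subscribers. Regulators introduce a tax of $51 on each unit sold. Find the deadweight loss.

Competitive equilibrium: 175 − 4q = 43 + 8q → q* = 11, p* = 131.
With the tax, the buyer price exceeds the seller price by 51: (175 − 4q) − (43 + 8q) = 51 → q' = 6.75.
Δq = 11 − 6.75 = 4.25; the wedge equals the tax, 51.
DWL = ½ × 4.25 × 51 = $108.375 thousand.

$108.375 thousand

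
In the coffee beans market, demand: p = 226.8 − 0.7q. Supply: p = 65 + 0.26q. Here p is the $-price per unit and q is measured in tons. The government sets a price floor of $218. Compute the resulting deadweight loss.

$11676.82

Competitive equilibrium: 226.8 − 0.7q = 65 + 0.26q → q* = 168.54167, p* = 108.82083.
At the floor p = 218, quantity demanded = (226.8 − 218)/0.7 = 12.57143.
Sellers' marginal cost at q' = 12.57143: 65 + 0.26·12.57143 = 68.26857.
Δq = 168.54167 − 12.57143 = 155.97024; wedge = 218 − 68.26857 = 149.73143.
Welfare loss = ½ × 155.97024 × 149.73143 = $11676.82.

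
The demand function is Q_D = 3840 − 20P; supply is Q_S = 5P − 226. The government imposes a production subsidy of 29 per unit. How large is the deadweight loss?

1682

In inverse form: demand P = 192 − 0.05Q, supply P = 45.2 + 0.2Q.
Competitive equilibrium: 192 − 0.05Q = 45.2 + 0.2Q → Q* = 587.2, P* = 162.64.
The subsidy lowers effective supply by 29: P = 16.2 + 0.2Q.
New quantity: 192 − 0.05Q = 16.2 + 0.2Q → Q' = 703.2.
Overproduction ΔQ = 703.2 − 587.2 = 116; wedge = subsidy = 29.
DWL = ½ × 116 × 29 = 1682.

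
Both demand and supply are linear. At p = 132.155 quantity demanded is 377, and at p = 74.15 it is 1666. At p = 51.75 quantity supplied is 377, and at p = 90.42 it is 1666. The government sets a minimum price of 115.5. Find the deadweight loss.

18477.81

Demand slope = (74.15 − 132.155)/(1666 − 377) = −0.045, so p = 149.12 − 0.045q.
Supply slope = (90.42 − 51.75)/(1666 − 377) = 0.03, so p = 40.44 + 0.03q.
Competitive equilibrium: 149.12 − 0.045q = 40.44 + 0.03q → q* = 1449.06667, p* = 83.912.
At the floor p = 115.5, quantity demanded = (149.12 − 115.5)/0.045 = 747.11111.
Sellers' marginal cost at q' = 747.11111: 40.44 + 0.03·747.11111 = 62.85333.
Δq = 1449.06667 − 747.11111 = 701.95556; wedge = 115.5 − 62.85333 = 52.64667.
Welfare loss = ½ × 701.95556 × 52.64667 = 18477.81.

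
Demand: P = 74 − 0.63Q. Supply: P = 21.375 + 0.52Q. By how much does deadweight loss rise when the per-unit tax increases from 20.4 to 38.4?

Competitive equilibrium: 74 − 0.63Q = 21.375 + 0.52Q → Q* = 45.7609, P* = 45.1707.
For a per-unit tax t: ΔQ = t/1.15, so DWL = ½·t·(t/1.15) = t²/2.3.
At t = 20.4: DWL = 180.939. At t = 38.4: DWL = 641.113.
Increase = 641.113 − 180.939 = 460.17.

460.17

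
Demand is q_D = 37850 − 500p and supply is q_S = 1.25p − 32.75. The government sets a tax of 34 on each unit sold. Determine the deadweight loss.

In inverse form: demand p = 75.7 − 0.002q, supply p = 26.2 + 0.8q.
Competitive equilibrium: 75.7 − 0.002q = 26.2 + 0.8q → q* = 61.7207, p* = 75.5766.
With the tax, the buyer price exceeds the seller price by 34: (75.7 − 0.002q) − (26.2 + 0.8q) = 34 → q' = 19.3267.
Δq = 61.7207 − 19.3267 = 42.394; the wedge equals the tax, 34.
Welfare loss = ½ × 42.394 × 34 = 720.70.

720.70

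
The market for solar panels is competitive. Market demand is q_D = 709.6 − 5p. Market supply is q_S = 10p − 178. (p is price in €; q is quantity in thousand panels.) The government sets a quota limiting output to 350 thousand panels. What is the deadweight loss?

In inverse form: demand p = 141.92 − 0.2q, supply p = 17.8 + 0.1q.
Competitive equilibrium: 141.92 − 0.2q = 17.8 + 0.1q → q* = 413.7333, p* = 59.1733.
At q = 350: demand price = 141.92 − 0.2·350 = 71.92; supply price = 17.8 + 0.1·350 = 52.8.
Δq = 413.7333 − 350 = 63.7333; wedge = 71.92 − 52.8 = 19.12.
DWL = ½ × 63.7333 × 19.12 = €609.29 thousand.

€609.29 thousand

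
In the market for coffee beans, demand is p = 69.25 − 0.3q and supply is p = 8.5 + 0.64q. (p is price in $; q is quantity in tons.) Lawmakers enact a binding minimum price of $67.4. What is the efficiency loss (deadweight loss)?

$1606.31

Competitive equilibrium: 69.25 − 0.3q = 8.5 + 0.64q → q* = 64.6277, p* = 49.8617.
At the floor p = 67.4, quantity demanded = (69.25 − 67.4)/0.3 = 6.1667.
Sellers' marginal cost at q' = 6.1667: 8.5 + 0.64·6.1667 = 12.4467.
Δq = 64.6277 − 6.1667 = 58.461; wedge = 67.4 − 12.4467 = 54.9533.
Deadweight loss = ½ × 58.461 × 54.9533 = $1606.31.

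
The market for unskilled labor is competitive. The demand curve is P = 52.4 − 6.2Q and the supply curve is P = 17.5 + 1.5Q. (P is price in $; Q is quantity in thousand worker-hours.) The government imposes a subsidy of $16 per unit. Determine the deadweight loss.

Competitive equilibrium: 52.4 − 6.2Q = 17.5 + 1.5Q → Q* = 4.5325, P* = 24.2987.
The subsidy lowers effective supply by 16: P = 1.5 + 1.5Q.
New quantity: 52.4 − 6.2Q = 1.5 + 1.5Q → Q' = 6.6104.
Overproduction ΔQ = 6.6104 − 4.5325 = 2.0779; wedge = subsidy = 16.
Deadweight loss = ½ × 2.0779 × 16 = $16.62 thousand.

$16.62 thousand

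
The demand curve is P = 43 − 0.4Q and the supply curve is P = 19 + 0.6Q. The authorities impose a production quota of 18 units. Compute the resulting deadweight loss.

Competitive equilibrium: 43 − 0.4Q = 19 + 0.6Q → Q* = 24, P* = 33.4.
At Q = 18: demand price = 43 − 0.4·18 = 35.8; supply price = 19 + 0.6·18 = 29.8.
ΔQ = 24 − 18 = 6; wedge = 35.8 − 29.8 = 6.
Welfare loss = ½ × 6 × 6 = 18.

18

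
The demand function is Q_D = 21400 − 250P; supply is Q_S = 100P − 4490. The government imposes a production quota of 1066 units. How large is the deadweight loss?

23728.65

In inverse form: demand P = 85.6 − 0.004Q, supply P = 44.9 + 0.01Q.
Competitive equilibrium: 85.6 − 0.004Q = 44.9 + 0.01Q → Q* = 2907.1429, P* = 73.9714.
At Q = 1066: demand price = 85.6 − 0.004·1066 = 81.336; supply price = 44.9 + 0.01·1066 = 55.56.
ΔQ = 2907.1429 − 1066 = 1841.1429; wedge = 81.336 − 55.56 = 25.776.
DWL = ½ × 1841.1429 × 25.776 = 23728.65.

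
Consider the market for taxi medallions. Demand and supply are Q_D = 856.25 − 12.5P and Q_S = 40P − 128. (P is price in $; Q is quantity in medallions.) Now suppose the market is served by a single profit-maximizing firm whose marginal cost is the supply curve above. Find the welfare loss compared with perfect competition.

In inverse form: demand P = 68.5 − 0.08Q, supply P = 3.2 + 0.025Q.
Competitive equilibrium: 68.5 − 0.08Q = 3.2 + 0.025Q → Q* = 621.9048, P* = 18.7476.
Marginal revenue: MR = 68.5 − 0.16Q. Set MR = MC: 68.5 − 0.16Q = 3.2 + 0.025Q → Q_m = 352.973.
Price P_m = 68.5 − 0.08·352.973 = 40.2622; MC(Q_m) = 3.2 + 0.025·352.973 = 12.0243.
Competitive Q* = 621.9048, so ΔQ = 268.9318; wedge = 40.2622 − 12.0243 = 28.2379.
Welfare loss = ½ × 268.9318 × 28.2379 = $3797.03.

$3797.03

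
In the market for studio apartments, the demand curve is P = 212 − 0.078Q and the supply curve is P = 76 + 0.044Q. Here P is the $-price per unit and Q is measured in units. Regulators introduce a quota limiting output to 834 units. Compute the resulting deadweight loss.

Competitive equilibrium: 212 − 0.078Q = 76 + 0.044Q → Q* = 1114.7541, P* = 125.0492.
At Q = 834: demand price = 212 − 0.078·834 = 146.948; supply price = 76 + 0.044·834 = 112.696.
ΔQ = 1114.7541 − 834 = 280.7541; wedge = 146.948 − 112.696 = 34.252.
Deadweight loss = ½ × 280.7541 × 34.252 = $4808.19.

$4808.19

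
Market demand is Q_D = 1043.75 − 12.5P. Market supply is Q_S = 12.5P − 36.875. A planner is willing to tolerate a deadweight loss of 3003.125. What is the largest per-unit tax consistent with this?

In inverse form: demand P = 83.5 − 0.08Q, supply P = 2.95 + 0.08Q.
Competitive equilibrium: 83.5 − 0.08Q = 2.95 + 0.08Q → Q* = 503.4375, P* = 43.225.
A tax t gives ΔQ = t/0.16 and wedge t, so DWL = t²/0.32.
t²/0.32 = 3003.125 → t² = 961 → t = 31.

31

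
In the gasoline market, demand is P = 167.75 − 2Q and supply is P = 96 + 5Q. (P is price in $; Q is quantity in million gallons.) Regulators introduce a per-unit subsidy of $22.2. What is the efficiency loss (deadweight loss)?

$35.20 million

Competitive equilibrium: 167.75 − 2Q = 96 + 5Q → Q* = 10.25, P* = 147.25.
The subsidy lowers effective supply by 22.2: P = 73.8 + 5Q.
New quantity: 167.75 − 2Q = 73.8 + 5Q → Q' = 13.4214.
Overproduction ΔQ = 13.4214 − 10.25 = 3.1714; wedge = subsidy = 22.2.
Deadweight loss = ½ × 3.1714 × 22.2 = $35.20 million.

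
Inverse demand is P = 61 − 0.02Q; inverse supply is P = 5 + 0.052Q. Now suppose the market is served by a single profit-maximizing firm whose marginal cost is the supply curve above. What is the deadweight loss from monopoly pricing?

Competitive equilibrium: 61 − 0.02Q = 5 + 0.052Q → Q* = 777.77778, P* = 45.44444.
Marginal revenue: MR = 61 − 0.04Q. Set MR = MC: 61 − 0.04Q = 5 + 0.052Q → Q_m = 608.69565.
Price P_m = 61 − 0.02·608.69565 = 48.82609; MC(Q_m) = 5 + 0.052·608.69565 = 36.65217.
Competitive Q* = 777.77778, so ΔQ = 169.08213; wedge = 48.82609 − 36.65217 = 12.17392.
Welfare loss = ½ × 169.08213 × 12.17392 = 1029.20.

1029.20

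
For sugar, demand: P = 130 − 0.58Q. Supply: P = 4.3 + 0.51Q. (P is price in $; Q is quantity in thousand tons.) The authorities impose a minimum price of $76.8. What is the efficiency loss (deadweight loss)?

Competitive equilibrium: 130 − 0.58Q = 4.3 + 0.51Q → Q* = 115.3211, P* = 63.1138.
At the floor P = 76.8, quantity demanded = (130 − 76.8)/0.58 = 91.7241.
Sellers' marginal cost at Q' = 91.7241: 4.3 + 0.51·91.7241 = 51.0793.
ΔQ = 115.3211 − 91.7241 = 23.597; wedge = 76.8 − 51.0793 = 25.7207.
Deadweight loss = ½ × 23.597 × 25.7207 = $303.47 thousand.

$303.47 thousand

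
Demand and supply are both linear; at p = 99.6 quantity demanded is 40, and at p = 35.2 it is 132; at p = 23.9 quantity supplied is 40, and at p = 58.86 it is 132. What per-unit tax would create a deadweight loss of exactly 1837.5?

Demand slope = (35.2 − 99.6)/(132 − 40) = −0.7, so p = 127.6 − 0.7q.
Supply slope = (58.86 − 23.9)/(132 − 40) = 0.38, so p = 8.7 + 0.38q.
Competitive equilibrium: 127.6 − 0.7q = 8.7 + 0.38q → q* = 110.0926, p* = 50.5352.
A tax t gives Δq = t/1.08 and wedge t, so DWL = t²/2.16.
t²/2.16 = 1837.5 → t² = 3969 → t = 63.

63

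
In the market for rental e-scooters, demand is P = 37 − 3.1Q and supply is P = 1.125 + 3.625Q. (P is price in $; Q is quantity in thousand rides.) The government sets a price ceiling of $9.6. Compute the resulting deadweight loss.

$30.19 thousand

Competitive equilibrium: 37 − 3.1Q = 1.125 + 3.625Q → Q* = 5.33457, P* = 20.46283.
At the ceiling P = 9.6, quantity supplied = (9.6 − 1.125)/3.625 = 2.33793.
Willingness to pay at Q' = 2.33793: 37 − 3.1·2.33793 = 29.75242.
ΔQ = 5.33457 − 2.33793 = 2.99664; wedge = 29.75242 − 9.6 = 20.15242.
Deadweight loss = ½ × 2.99664 × 20.15242 = $30.19 thousand.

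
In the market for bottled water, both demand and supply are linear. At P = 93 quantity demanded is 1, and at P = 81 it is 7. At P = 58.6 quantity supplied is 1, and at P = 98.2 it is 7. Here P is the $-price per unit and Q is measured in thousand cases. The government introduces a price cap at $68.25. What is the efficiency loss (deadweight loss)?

$27.70 thousand

Demand slope = (81 − 93)/(7 − 1) = −2, so P = 95 − 2Q.
Supply slope = (98.2 − 58.6)/(7 − 1) = 6.6, so P = 52 + 6.6Q.
Competitive equilibrium: 95 − 2Q = 52 + 6.6Q → Q* = 5, P* = 85.
At the ceiling P = 68.25, quantity supplied = (68.25 − 52)/6.6 = 2.4621.
Willingness to pay at Q' = 2.4621: 95 − 2·2.4621 = 90.0758.
ΔQ = 5 − 2.4621 = 2.5379; wedge = 90.0758 − 68.25 = 21.8258.
DWL = ½ × 2.5379 × 21.8258 = $27.70 thousand.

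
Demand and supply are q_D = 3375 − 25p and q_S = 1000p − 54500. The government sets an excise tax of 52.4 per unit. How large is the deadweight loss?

In inverse form: demand p = 135 − 0.04q, supply p = 54.5 + 0.001q.
Competitive equilibrium: 135 − 0.04q = 54.5 + 0.001q → q* = 1963.4146, p* = 56.4634.
With the tax, the buyer price exceeds the seller price by 52.4: (135 − 0.04q) − (54.5 + 0.001q) = 52.4 → q' = 685.3659.
Δq = 1963.4146 − 685.3659 = 1278.0487; the wedge equals the tax, 52.4.
The triangle = ½ × 1278.0487 × 52.4 = 33484.88.

33484.88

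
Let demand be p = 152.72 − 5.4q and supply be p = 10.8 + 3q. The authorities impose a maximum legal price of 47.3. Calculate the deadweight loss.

Competitive equilibrium: 152.72 − 5.4q = 10.8 + 3q → q* = 16.8952, p* = 61.4857.
At the ceiling p = 47.3, quantity supplied = (47.3 − 10.8)/3 = 12.1667.
Willingness to pay at q' = 12.1667: 152.72 − 5.4·12.1667 = 87.0198.
Δq = 16.8952 − 12.1667 = 4.7285; wedge = 87.0198 − 47.3 = 39.7198.
The triangle = ½ × 4.7285 × 39.7198 = 93.91.

93.91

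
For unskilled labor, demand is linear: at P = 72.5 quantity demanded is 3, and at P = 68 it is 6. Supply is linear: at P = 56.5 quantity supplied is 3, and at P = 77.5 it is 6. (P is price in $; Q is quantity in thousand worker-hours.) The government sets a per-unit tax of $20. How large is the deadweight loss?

$23.53 thousand

Demand slope = (68 − 72.5)/(6 − 3) = −1.5, so P = 77 − 1.5Q.
Supply slope = (77.5 − 56.5)/(6 − 3) = 7, so P = 35.5 + 7Q.
Competitive equilibrium: 77 − 1.5Q = 35.5 + 7Q → Q* = 4.8824, P* = 69.6765.
With the tax, the buyer price exceeds the seller price by 20: (77 − 1.5Q) − (35.5 + 7Q) = 20 → Q' = 2.5294.
ΔQ = 4.8824 − 2.5294 = 2.353; the wedge equals the tax, 20.
DWL = ½ × 2.353 × 20 = $23.53 thousand.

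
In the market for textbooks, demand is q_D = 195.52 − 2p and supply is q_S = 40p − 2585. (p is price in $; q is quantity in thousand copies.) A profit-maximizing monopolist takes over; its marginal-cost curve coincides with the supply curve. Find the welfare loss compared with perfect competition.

$248.82 thousand

In inverse form: demand p = 97.76 − 0.5q, supply p = 64.625 + 0.025q.
Competitive equilibrium: 97.76 − 0.5q = 64.625 + 0.025q → q* = 63.1143, p* = 66.2029.
Marginal revenue: MR = 97.76 − q. Set MR = MC: 97.76 − q = 64.625 + 0.025q → q_m = 32.3268.
Price p_m = 97.76 − 0.5·32.3268 = 81.5966; MC(q_m) = 64.625 + 0.025·32.3268 = 65.4332.
Competitive q* = 63.1143, so Δq = 30.7875; wedge = 81.5966 − 65.4332 = 16.1634.
DWL = ½ × 30.7875 × 16.1634 = $248.82 thousand.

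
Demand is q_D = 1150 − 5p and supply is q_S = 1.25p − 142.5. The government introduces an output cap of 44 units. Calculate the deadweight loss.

In inverse form: demand p = 230 − 0.2q, supply p = 114 + 0.8q.
Competitive equilibrium: 230 − 0.2q = 114 + 0.8q → q* = 116, p* = 206.8.
At q = 44: demand price = 230 − 0.2·44 = 221.2; supply price = 114 + 0.8·44 = 149.2.
Δq = 116 − 44 = 72; wedge = 221.2 − 149.2 = 72.
Welfare loss = ½ × 72 × 72 = 2592.

2592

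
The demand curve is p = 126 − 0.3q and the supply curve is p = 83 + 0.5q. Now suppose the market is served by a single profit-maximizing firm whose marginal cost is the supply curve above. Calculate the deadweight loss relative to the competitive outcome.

85.96

Competitive equilibrium: 126 − 0.3q = 83 + 0.5q → q* = 53.75, p* = 109.875.
Marginal revenue: MR = 126 − 0.6q. Set MR = MC: 126 − 0.6q = 83 + 0.5q → q_m = 39.0909.
Price p_m = 126 − 0.3·39.0909 = 114.2727; MC(q_m) = 83 + 0.5·39.0909 = 102.5455.
Competitive q* = 53.75, so Δq = 14.6591; wedge = 114.2727 − 102.5455 = 11.7272.
The triangle = ½ × 14.6591 × 11.7272 = 85.96.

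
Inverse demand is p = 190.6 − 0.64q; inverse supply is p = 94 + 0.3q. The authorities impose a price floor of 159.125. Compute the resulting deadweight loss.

Competitive equilibrium: 190.6 − 0.64q = 94 + 0.3q → q* = 102.766, p* = 124.8298.
At the floor p = 159.125, quantity demanded = (190.6 − 159.125)/0.64 = 49.1797.
Sellers' marginal cost at q' = 49.1797: 94 + 0.3·49.1797 = 108.7539.
Δq = 102.766 − 49.1797 = 53.5863; wedge = 159.125 − 108.7539 = 50.3711.
Deadweight loss = ½ × 53.5863 × 50.3711 = 1349.60.

1349.60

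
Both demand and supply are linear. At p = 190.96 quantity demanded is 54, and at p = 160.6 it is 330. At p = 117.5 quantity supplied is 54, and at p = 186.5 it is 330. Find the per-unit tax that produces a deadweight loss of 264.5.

13.8

Demand slope = (160.6 − 190.96)/(330 − 54) = −0.11, so p = 196.9 − 0.11q.
Supply slope = (186.5 − 117.5)/(330 − 54) = 0.25, so p = 104 + 0.25q.
Competitive equilibrium: 196.9 − 0.11q = 104 + 0.25q → q* = 258.0556, p* = 168.5139.
A tax t gives Δq = t/0.36 and wedge t, so DWL = t²/0.72.
t²/0.72 = 264.5 → t² = 190.44 → t = 13.8.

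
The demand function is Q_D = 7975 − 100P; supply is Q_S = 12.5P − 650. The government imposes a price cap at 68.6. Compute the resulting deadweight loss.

In inverse form: demand P = 79.75 − 0.01Q, supply P = 52 + 0.08Q.
Competitive equilibrium: 79.75 − 0.01Q = 52 + 0.08Q → Q* = 308.3333, P* = 76.6667.
At the ceiling P = 68.6, quantity supplied = (68.6 − 52)/0.08 = 207.5.
Willingness to pay at Q' = 207.5: 79.75 − 0.01·207.5 = 77.675.
ΔQ = 308.3333 − 207.5 = 100.8333; wedge = 77.675 − 68.6 = 9.075.
DWL = ½ × 100.8333 × 9.075 = 457.53.

457.53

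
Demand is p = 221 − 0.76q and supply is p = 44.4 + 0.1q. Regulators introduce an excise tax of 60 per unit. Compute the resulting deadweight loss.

Competitive equilibrium: 221 − 0.76q = 44.4 + 0.1q → q* = 205.3488, p* = 64.9349.
With the tax, the buyer price exceeds the seller price by 60: (221 − 0.76q) − (44.4 + 0.1q) = 60 → q' = 135.5814.
Δq = 205.3488 − 135.5814 = 69.7674; the wedge equals the tax, 60.
Deadweight loss = ½ × 69.7674 × 60 = 2093.02.

2093.02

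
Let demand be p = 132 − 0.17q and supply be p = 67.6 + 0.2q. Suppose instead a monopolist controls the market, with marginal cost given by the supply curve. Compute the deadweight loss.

Competitive equilibrium: 132 − 0.17q = 67.6 + 0.2q → q* = 174.05405, p* = 102.41081.
Marginal revenue: MR = 132 − 0.34q. Set MR = MC: 132 − 0.34q = 67.6 + 0.2q → q_m = 119.25926.
Price p_m = 132 − 0.17·119.25926 = 111.72593; MC(q_m) = 67.6 + 0.2·119.25926 = 91.45185.
Competitive q* = 174.05405, so Δq = 54.79479; wedge = 111.72593 − 91.45185 = 20.27408.
Welfare loss = ½ × 54.79479 × 20.27408 = 555.46.

555.46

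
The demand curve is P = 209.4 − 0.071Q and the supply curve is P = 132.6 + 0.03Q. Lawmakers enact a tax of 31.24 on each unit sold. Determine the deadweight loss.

Competitive equilibrium: 209.4 − 0.071Q = 132.6 + 0.03Q → Q* = 760.396, P* = 155.4119.
With the tax, the buyer price exceeds the seller price by 31.24: (209.4 − 0.071Q) − (132.6 + 0.03Q) = 31.24 → Q' = 451.0891.
ΔQ = 760.396 − 451.0891 = 309.3069; the wedge equals the tax, 31.24.
DWL = ½ × 309.3069 × 31.24 = 4831.37.

4831.37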